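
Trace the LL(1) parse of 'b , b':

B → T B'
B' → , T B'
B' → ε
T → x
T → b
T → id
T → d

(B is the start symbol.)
LL(1) parsing maintains a stack (initially the start symbol over $) and the input. At each step: if the stack top is a terminal, match it against the current input token; if it is a non-terminal N, replace it with the RHS of M[N, lookahead] (the unique production whose predict set contains the lookahead).

Stack is shown with the top on the left.

Stack     Input    Action
-------------------------
B $       b , b $  output B → T B'
T B' $    b , b $  output T → b
b B' $    b , b $  match 'b'
B' $      , b $    output B' → , T B'
, T B' $  , b $    match ','
T B' $    b $      output T → b
b B' $    b $      match 'b'
B' $      $        output B' → ε
$         $        accept

The string is accepted.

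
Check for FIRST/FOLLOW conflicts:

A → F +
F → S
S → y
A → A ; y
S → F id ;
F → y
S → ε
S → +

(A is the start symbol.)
Yes. S → F id ';' with FOLLOW(S) on { '+', 'id' }; S → '+' with FOLLOW(S) on { '+' }

A FIRST/FOLLOW conflict occurs when a non-terminal N has a nullable alternative N → β (β ⇒* ε) and another alternative N → α with FIRST(α) ∩ FOLLOW(N) ≠ ∅: on such a lookahead the parser cannot decide between expanding α and letting N vanish via β.

Nullable non-terminals: F, S.
FIRST sets used below: FIRST(S) = { '+', 'id', 'y', ε }, FIRST(F) = { '+', 'id', 'y', ε }

F: nullable alternative(s) F → S; FOLLOW(F) = { '+', 'id' }
  F → S: FIRST \ {ε} = { '+', 'id', 'y' } — this is the only nullable alternative, skip
  F → y: FIRST \ {ε} = { 'y' } — disjoint from FOLLOW(F)

S: nullable alternative(s) S → ε; FOLLOW(S) = { '+', 'id' }
  S → y: FIRST \ {ε} = { 'y' } — disjoint from FOLLOW(S)
  S → F id ;: FIRST \ {ε} = { '+', 'id', 'y' } — overlaps FOLLOW(S) on { '+', 'id' }: CONFLICT
  S → ε: FIRST \ {ε} = { } — this is the only nullable alternative, skip
  S → +: FIRST \ {ε} = { '+' } — overlaps FOLLOW(S) on { '+' }: CONFLICT

A has no nullable alternative, so no FIRST/FOLLOW check is needed there.

So the grammar has 2 FIRST/FOLLOW conflicts (marked CONFLICT above).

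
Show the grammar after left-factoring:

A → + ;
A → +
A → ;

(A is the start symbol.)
Left-factoring transforms A → αβ₁ | αβ₂ into A → αA' and A' → β₁ | β₂
(α is the longest common prefix among the alternatives). Repeat until
no nonterminal has two alternatives with a common prefix.

Round 1: A has alternatives sharing prefix '+'. Introduce A': A → + A'
  Add: A' → ;
  Add: A' → ε

No remaining common prefixes — done.

Resulting grammar:
A → + A'
A' → ;
A' → ε
A → ;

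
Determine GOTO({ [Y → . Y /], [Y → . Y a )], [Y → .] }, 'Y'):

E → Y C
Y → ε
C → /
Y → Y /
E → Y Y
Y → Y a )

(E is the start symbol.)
{ [Y → Y . /], [Y → Y . a )] }

GOTO(I, 'Y') = CLOSURE({ [A → αX.β] : [A → α.Xβ] ∈ I, X = 'Y' })

Items with dot before 'Y', with the dot advanced:
  [Y → . Y /] → [Y → Y . /]
  [Y → . Y a )] → [Y → Y . a )]
Closure adds nothing (no advanced item has the dot before a non-terminal).

GOTO = { [Y → Y . /], [Y → Y . a )] }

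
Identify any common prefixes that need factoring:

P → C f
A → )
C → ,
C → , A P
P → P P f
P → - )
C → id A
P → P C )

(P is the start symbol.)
Yes, P has productions with common prefix 'P'; C has productions with common prefix ','

Left-factoring is needed when two productions for the same non-terminal
share a common prefix on the right-hand side.

Productions for P:
  P → C f
  P → P P f
  P → - )
  P → P C )
Productions for C:
  C → ,
  C → , A P
  C → id A

Found common prefix 'P' in productions for P
Found common prefix ',' in productions for C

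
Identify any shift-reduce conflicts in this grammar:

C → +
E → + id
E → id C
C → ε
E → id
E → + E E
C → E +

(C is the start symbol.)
A shift-reduce conflict occurs when an LR(0) state has both:
  - a complete (reduce) item [A → α .] (dot at the end), and
  - a shift item [B → β . c γ] (dot before a terminal).

Augment with C' → C and build the canonical LR(0) collection (I0 = CLOSURE({[C' → . C]}), then GOTO on every symbol after a dot until no new states appear). It has 11 states:
  I0: { [C → . +], [C → . E +], [C → .], [C' → . C], [E → . + E E], [E → . + id], [E → . id C], [E → . id] }  — shift, reduce
  I1: { [C → + .], [E → + . E E], [E → + . id], [E → . + E E], [E → . + id], [E → . id C], [E → . id] }  — shift, reduce
  I2: { [C' → C .] }  — accept
  I3: { [C → E . +] }  — shift
  I4: { [C → . +], [C → . E +], [C → .], [E → . + E E], [E → . + id], [E → . id C], [E → . id], [E → id . C], [E → id .] }  — shift, 2 reduces
  I5: { [E → id C .] }  — reduce
  I6: { [C → E + .] }  — reduce
  I7: { [E → + . E E], [E → + . id], [E → . + E E], [E → . + id], [E → . id C], [E → . id] }  — shift
  I8: { [E → + E . E], [E → . + E E], [E → . + id], [E → . id C], [E → . id] }  — shift
  I9: { [C → . +], [C → . E +], [C → .], [E → + id .], [E → . + E E], [E → . + id], [E → . id C], [E → . id], [E → id . C], [E → id .] }  — shift, 3 reduces
  I10: { [E → + E E .] }  — reduce

I0 contains reduce item [C → .] and shift items [C → . +], [E → . + E E], [E → . + id], [E → . id], [E → . id C] — shift-reduce conflict.
I1 contains reduce item [C → + .] and shift items [E → . + E E], [E → . + id], [E → + . id], [E → . id], [E → . id C] — shift-reduce conflict.
I4 contains reduce items [C → .], [E → id .] and shift items [C → . +], [E → . + E E], [E → . + id], [E → . id], [E → . id C] — shift-reduce conflict.
I9 contains reduce items [C → .], [E → + id .], [E → id .] and shift items [C → . +], [E → . + E E], [E → . + id], [E → . id], [E → . id C] — shift-reduce conflict.

Answer: Yes — I0: [C → .] vs [C → . +]; I1: [C → + .] vs [E → . + E E]; I4: [C → .] vs [C → . +]; I9: [C → .] vs [C → . +]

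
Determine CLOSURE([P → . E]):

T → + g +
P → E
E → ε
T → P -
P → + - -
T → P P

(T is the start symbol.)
{ [E → .], [P → . E] }

Start with: [P → . E]
  [P → . E] has the dot before E: add [E → .]
No further items can be added.

CLOSURE = { [E → .], [P → . E] }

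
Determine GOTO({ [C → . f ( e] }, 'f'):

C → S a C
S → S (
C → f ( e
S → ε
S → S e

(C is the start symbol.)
{ [C → f . ( e] }

GOTO(I, 'f') = CLOSURE({ [A → αX.β] : [A → α.Xβ] ∈ I, X = 'f' })

Items with dot before 'f', with the dot advanced:
  [C → . f ( e] → [C → f . ( e]
Closure adds nothing (no advanced item has the dot before a non-terminal).

GOTO = { [C → f . ( e] }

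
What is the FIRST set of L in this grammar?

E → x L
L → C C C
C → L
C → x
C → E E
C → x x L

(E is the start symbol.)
FIRST sets of the other non-terminals involved (by the same procedure, iterated to a fixed point):
  FIRST(C) = { 'x' }

From L → C C C:
  - C is a non-terminal: add FIRST(C) \ {ε} = { 'x' }
    C is not nullable, so stop

Collecting: FIRST(L) = { 'x' }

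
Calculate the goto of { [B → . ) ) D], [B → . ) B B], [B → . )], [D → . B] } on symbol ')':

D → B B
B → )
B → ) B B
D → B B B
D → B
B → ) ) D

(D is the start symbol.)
{ [B → ) . ) D], [B → ) . B B], [B → ) .], [B → . ) ) D], [B → . ) B B], [B → . )] }

GOTO(I, ')') = CLOSURE({ [A → αX.β] : [A → α.Xβ] ∈ I, X = ')' })

Items with dot before ')', with the dot advanced:
  [B → . )] → [B → ) .]
  [B → . ) ) D] → [B → ) . ) D]
  [B → . ) B B] → [B → ) . B B]
Closure of the advanced items:
  [B → ) . B B] has the dot before B: add [B → . )], [B → . ) B B], [B → . ) ) D]

GOTO = { [B → ) . ) D], [B → ) . B B], [B → ) .], [B → . ) ) D], [B → . ) B B], [B → . )] }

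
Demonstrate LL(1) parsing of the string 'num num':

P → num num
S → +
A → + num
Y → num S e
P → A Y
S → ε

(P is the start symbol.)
Stack is shown with the top on the left.

Stack      Input      Action
----------------------------
P $        num num $  output P → num num
num num $  num num $  match 'num'
num $      num $      match 'num'
$          $          accept

The string is accepted.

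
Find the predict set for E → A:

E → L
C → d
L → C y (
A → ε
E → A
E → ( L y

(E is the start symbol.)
{ $ }

PREDICT(E → A) = (FIRST(RHS) \ {ε}) ∪ (FOLLOW(E) if ε ∈ FIRST(RHS), i.e. RHS ⇒* ε)
FIRST(A) = { ε }
FIRST(A) = { ε }
ε ∈ FIRST(A) (the right-hand side is nullable), so add FOLLOW(E) = { $ }
PREDICT(E → A) = { $ }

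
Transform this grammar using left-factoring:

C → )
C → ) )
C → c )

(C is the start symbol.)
C → ) C'
C' → ε
C' → )
C → c )

Left-factoring transforms A → αβ₁ | αβ₂ into A → αA' and A' → β₁ | β₂
(α is the longest common prefix among the alternatives). Repeat until
no nonterminal has two alternatives with a common prefix.

Round 1: C has alternatives sharing prefix ')'. Introduce C': C → ) C'
  Add: C' → ε
  Add: C' → )

No remaining common prefixes — done.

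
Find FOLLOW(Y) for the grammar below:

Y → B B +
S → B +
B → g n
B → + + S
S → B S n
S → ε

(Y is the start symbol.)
{ $ }

To compute FOLLOW(Y), find every occurrence of Y on a right-hand side N → α Y β: add FIRST(β) \ {ε}, and if β is empty or nullable also add FOLLOW(N). Iterate to a fixed point.

Y is the start symbol, so $ ∈ FOLLOW(Y).
Y does not occur on any right-hand side.

Taking the union: FOLLOW(Y) = { $ }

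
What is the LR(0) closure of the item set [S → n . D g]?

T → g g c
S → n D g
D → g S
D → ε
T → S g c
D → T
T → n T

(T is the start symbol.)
{ [D → . T], [D → . g S], [D → .], [S → . n D g], [S → n . D g], [T → . S g c], [T → . g g c], [T → . n T] }

Start with: [S → n . D g]
  [S → n . D g] has the dot before D: add [D → . g S], [D → .], [D → . T]
  [D → . T] has the dot before T: add [T → . g g c], [T → . S g c], [T → . n T]
  [T → . S g c] has the dot before S: add [S → . n D g]
No further items can be added.

CLOSURE = { [D → . T], [D → . g S], [D → .], [S → . n D g], [S → n . D g], [T → . S g c], [T → . g g c], [T → . n T] }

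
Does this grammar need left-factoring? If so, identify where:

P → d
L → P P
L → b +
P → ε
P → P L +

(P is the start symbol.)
No, left-factoring is not needed

Left-factoring is needed when two productions for the same non-terminal
share a common prefix on the right-hand side.

Productions for P:
  P → d
  P → ε
  P → P L +
Productions for L:
  L → P P
  L → b +

No common prefixes found.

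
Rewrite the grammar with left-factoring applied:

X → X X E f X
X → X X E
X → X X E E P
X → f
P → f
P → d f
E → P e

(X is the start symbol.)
X → X X E X'
X' → f X
X' → ε
X' → E P
X → f
P → f
P → d f
E → P e

Left-factoring transforms A → αβ₁ | αβ₂ into A → αA' and A' → β₁ | β₂
(α is the longest common prefix among the alternatives). Repeat until
no nonterminal has two alternatives with a common prefix.

Round 1: X has alternatives sharing prefix 'X X E'. Introduce X': X → X X E X'
  Add: X' → f X
  Add: X' → ε
  Add: X' → E P

No remaining common prefixes — done.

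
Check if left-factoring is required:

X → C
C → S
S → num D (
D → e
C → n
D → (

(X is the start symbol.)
Left-factoring is needed when two productions for the same non-terminal
share a common prefix on the right-hand side.

Productions for C:
  C → S
  C → n
Productions for D:
  D → e
  D → (

No common prefixes found.

Answer: No, left-factoring is not needed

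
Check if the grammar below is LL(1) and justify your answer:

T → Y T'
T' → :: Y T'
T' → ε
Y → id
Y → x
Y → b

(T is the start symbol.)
Relevant sets:
  FOLLOW(T') = { $ }

For T':
  PREDICT(T' → :: Y T') = { '::' }
  PREDICT(T' → ε) = { $ }
For Y:
  PREDICT(Y → id) = { 'id' }
  PREDICT(Y → x) = { 'x' }
  PREDICT(Y → b) = { 'b' }
T has a single production, so nothing to check there.

All predict sets are disjoint. The grammar IS LL(1).

Answer: Yes, the grammar is LL(1).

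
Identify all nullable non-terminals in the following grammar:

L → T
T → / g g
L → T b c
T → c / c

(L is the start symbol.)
None

There are no ε-productions, so no non-terminal can derive ε.
No non-terminals are nullable.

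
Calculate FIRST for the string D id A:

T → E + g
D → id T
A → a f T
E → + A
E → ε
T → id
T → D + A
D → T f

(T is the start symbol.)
FIRST sets of the non-terminals involved (from the grammar, by fixed-point iteration):
  FIRST(D) = { '+', 'id' }

To compute FIRST(D id A), process the symbols left to right:
Symbol D is a non-terminal. Add FIRST(D) \ {ε} = { '+', 'id' }
D is not nullable (ε ∉ FIRST(D)), so stop here.
FIRST(D id A) = { '+', 'id' }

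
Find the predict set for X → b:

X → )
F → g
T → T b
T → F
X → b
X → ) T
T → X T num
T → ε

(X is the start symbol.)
{ 'b' }

PREDICT(X → b) = (FIRST(RHS) \ {ε}) ∪ (FOLLOW(X) if ε ∈ FIRST(RHS), i.e. RHS ⇒* ε)
FIRST(b) = { 'b' }
ε ∉ FIRST(b), so FOLLOW(X) is not added.
PREDICT(X → b) = { 'b' }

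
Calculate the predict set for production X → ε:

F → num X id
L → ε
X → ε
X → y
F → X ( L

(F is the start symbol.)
PREDICT(X → ε) = (FIRST(RHS) \ {ε}) ∪ (FOLLOW(X) if ε ∈ FIRST(RHS), i.e. RHS ⇒* ε)
The right-hand side is ε (FIRST(ε) = { ε }), so the predict set is FOLLOW(X) = { '(', 'id' }
PREDICT(X → ε) = { '(', 'id' }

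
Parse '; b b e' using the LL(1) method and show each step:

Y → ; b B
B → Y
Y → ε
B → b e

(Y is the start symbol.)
LL(1) parsing maintains a stack (initially the start symbol over $) and the input. At each step: if the stack top is a terminal, match it against the current input token; if it is a non-terminal N, replace it with the RHS of M[N, lookahead] (the unique production whose predict set contains the lookahead).

Stack is shown with the top on the left.

Stack    Input      Action
--------------------------
Y $      ; b b e $  output Y → ; b B
; b B $  ; b b e $  match ';'
b B $    b b e $    match 'b'
B $      b e $      output B → b e
b e $    b e $      match 'b'
e $      e $        match 'e'
$        $          accept

The string is accepted.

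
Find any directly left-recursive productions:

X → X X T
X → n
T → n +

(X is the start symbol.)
Yes, X is left-recursive

Direct left recursion occurs when N → N α for some non-terminal N (the right-hand side begins with the left-hand side itself).

X → X X T: LEFT RECURSIVE (starts with X)
X → n: starts with n
T → n +: starts with n

The grammar has direct left recursion on: X.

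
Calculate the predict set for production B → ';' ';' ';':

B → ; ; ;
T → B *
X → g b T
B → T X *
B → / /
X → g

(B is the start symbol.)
PREDICT(B → ';' ';' ';') = (FIRST(RHS) \ {ε}) ∪ (FOLLOW(B) if ε ∈ FIRST(RHS), i.e. RHS ⇒* ε)
FIRST(';' ';' ';') = { ';' }
ε ∉ FIRST(';' ';' ';'), so FOLLOW(B) is not added.
PREDICT(B → ';' ';' ';') = { ';' }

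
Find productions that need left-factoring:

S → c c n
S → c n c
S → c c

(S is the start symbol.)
Left-factoring is needed when two productions for the same non-terminal
share a common prefix on the right-hand side.

Productions for S:
  S → c c n
  S → c n c
  S → c c

Found common prefix 'c' in productions for S

Answer: Yes, S has productions with common prefix 'c'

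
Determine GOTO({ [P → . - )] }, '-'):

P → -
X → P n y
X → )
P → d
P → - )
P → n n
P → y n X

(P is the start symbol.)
{ [P → - . )] }

GOTO(I, '-') = CLOSURE({ [A → αX.β] : [A → α.Xβ] ∈ I, X = '-' })

Items with dot before '-', with the dot advanced:
  [P → . - )] → [P → - . )]
Closure adds nothing (no advanced item has the dot before a non-terminal).

GOTO = { [P → - . )] }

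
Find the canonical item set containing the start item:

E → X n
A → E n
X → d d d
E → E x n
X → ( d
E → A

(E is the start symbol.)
First, augment the grammar with E' → E
I₀ = CLOSURE({ [E' → . E] }):
  [E' → . E] has the dot before E: add [E → . X n], [E → . E x n], [E → . A]
  [E → . X n] has the dot before X: add [X → . d d d], [X → . ( d]
  [E → . A] has the dot before A: add [A → . E n]
No further items can be added.

I₀ = { [A → . E n], [E → . A], [E → . E x n], [E → . X n], [E' → . E], [X → . ( d], [X → . d d d] }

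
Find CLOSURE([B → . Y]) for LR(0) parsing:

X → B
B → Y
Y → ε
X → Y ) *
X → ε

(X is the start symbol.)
To compute CLOSURE, for each item [A → α.Bβ] where B is a non-terminal, add [B → .γ] for all productions B → γ; repeat for the newly added items until nothing changes.

Start with: [B → . Y]
  [B → . Y] has the dot before Y: add [Y → .]
No further items can be added.

CLOSURE = { [B → . Y], [Y → .] }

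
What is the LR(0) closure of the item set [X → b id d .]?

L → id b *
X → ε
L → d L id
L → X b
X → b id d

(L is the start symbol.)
Start with: [X → b id d .]
The dot is at the end, so nothing is added.

CLOSURE = { [X → b id d .] }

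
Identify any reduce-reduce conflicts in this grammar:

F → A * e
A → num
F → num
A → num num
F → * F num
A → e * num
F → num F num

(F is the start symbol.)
Yes — I5: [A → num .] vs [F → num .]; I7: [A → num .] vs [A → num num .]

A reduce-reduce conflict occurs when an LR(0) state has two complete items [A → α .] and [B → β .] — both call for a reduction, and with no lookahead the parser cannot choose between them.

Augment with F' → F and build the canonical LR(0) collection (I0 = CLOSURE({[F' → . F]}), then GOTO on every symbol after a dot until no new states appear). It has 15 states:
  I0: { [A → . e * num], [A → . num num], [A → . num], [F → . * F num], [F → . A * e], [F → . num F num], [F → . num], [F' → . F] }  — shift
  I1: { [A → . e * num], [A → . num num], [A → . num], [F → * . F num], [F → . * F num], [F → . A * e], [F → . num F num], [F → . num] }  — shift
  I2: { [F → A . * e] }  — shift
  I3: { [F' → F .] }  — accept
  I4: { [A → e . * num] }  — shift
  I5: { [A → . e * num], [A → . num num], [A → . num], [A → num . num], [A → num .], [F → . * F num], [F → . A * e], [F → . num F num], [F → . num], [F → num . F num], [F → num .] }  — shift, 2 reduces
  I6: { [F → num F . num] }  — shift
  I7: { [A → . e * num], [A → . num num], [A → . num], [A → num . num], [A → num .], [A → num num .], [F → . * F num], [F → . A * e], [F → . num F num], [F → . num], [F → num . F num], [F → num .] }  — shift, 3 reduces
  I8: { [F → num F num .] }  — reduce
  I9: { [A → e * . num] }  — shift
  I10: { [A → e * num .] }  — reduce
  I11: { [F → A * . e] }  — shift
  I12: { [F → A * e .] }  — reduce
  I13: { [F → * F . num] }  — shift
  I14: { [F → * F num .] }  — reduce

I5 contains complete items [A → num .], [F → num .] — reduce-reduce conflict.
I7 contains complete items [A → num .], [A → num num .], [F → num .] — reduce-reduce conflict.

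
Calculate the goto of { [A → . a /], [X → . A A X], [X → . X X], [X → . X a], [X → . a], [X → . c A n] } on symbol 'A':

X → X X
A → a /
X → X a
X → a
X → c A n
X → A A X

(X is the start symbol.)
GOTO(I, 'A') = CLOSURE({ [A → αX.β] : [A → α.Xβ] ∈ I, X = 'A' })

Items with dot before 'A', with the dot advanced:
  [X → . A A X] → [X → A . A X]
Closure of the advanced items:
  [X → A . A X] has the dot before A: add [A → . a /]

GOTO = { [A → . a /], [X → A . A X] }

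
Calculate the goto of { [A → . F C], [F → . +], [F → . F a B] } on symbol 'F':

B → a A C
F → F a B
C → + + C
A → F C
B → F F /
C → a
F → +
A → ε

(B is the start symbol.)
GOTO(I, 'F') = CLOSURE({ [A → αX.β] : [A → α.Xβ] ∈ I, X = 'F' })

Items with dot before 'F', with the dot advanced:
  [A → . F C] → [A → F . C]
  [F → . F a B] → [F → F . a B]
Closure of the advanced items:
  [A → F . C] has the dot before C: add [C → . + + C], [C → . a]

GOTO = { [A → F . C], [C → . + + C], [C → . a], [F → F . a B] }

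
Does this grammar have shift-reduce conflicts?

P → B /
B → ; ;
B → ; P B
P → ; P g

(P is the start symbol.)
Yes — I5: [B → ; ; .] vs [B → . ; ;]

Augment with P' → P and build the canonical LR(0) collection (I0 = CLOSURE({[P' → . P]}), then GOTO on every symbol after a dot until no new states appear). It has 11 states:
  I0: { [B → . ; ;], [B → . ; P B], [P → . ; P g], [P → . B /], [P' → . P] }  — shift
  I1: { [B → . ; ;], [B → . ; P B], [B → ; . ;], [B → ; . P B], [P → . ; P g], [P → . B /], [P → ; . P g] }  — shift
  I2: { [P → B . /] }  — shift
  I3: { [P' → P .] }  — accept
  I4: { [P → B / .] }  — reduce
  I5: { [B → . ; ;], [B → . ; P B], [B → ; . ;], [B → ; . P B], [B → ; ; .], [P → . ; P g], [P → . B /], [P → ; . P g] }  — shift, reduce
  I6: { [B → . ; ;], [B → . ; P B], [B → ; P . B], [P → ; P . g] }  — shift
  I7: { [B → . ; ;], [B → . ; P B], [B → ; . ;], [B → ; . P B], [P → . ; P g], [P → . B /] }  — shift
  I8: { [B → ; P B .] }  — reduce
  I9: { [P → ; P g .] }  — reduce
  I10: { [B → . ; ;], [B → . ; P B], [B → ; P . B] }  — shift

I5 contains reduce item [B → ; ; .] and shift items [B → . ; ;], [B → ; . ;], [B → . ; P B], [P → . ; P g] — shift-reduce conflict.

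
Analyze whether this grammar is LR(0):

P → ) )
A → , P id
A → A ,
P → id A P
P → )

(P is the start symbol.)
No. Shift-reduce conflict between [P → ) .] and [P → ) . )]

A grammar is LR(0) if no state in the canonical LR(0) collection has:
  - both a shift item (dot before a terminal) and a complete item (shift-reduce conflict), or
  - two or more complete items (reduce-reduce conflict; the accept item [P' → P .] counts as a complete item here).

Augment with P' → P and build the canonical LR(0) collection (I0 = CLOSURE({[P' → . P]}), then GOTO on every symbol after a dot until no new states appear). It has 11 states:
  I0: { [P → . ) )], [P → . )], [P → . id A P], [P' → . P] }  — shift
  I1: { [P → ) . )], [P → ) .] }  — shift, reduce
  I2: { [P' → P .] }  — accept
  I3: { [A → . , P id], [A → . A ,], [P → id . A P] }  — shift
  I4: { [A → , . P id], [P → . ) )], [P → . )], [P → . id A P] }  — shift
  I5: { [A → A . ,], [P → . ) )], [P → . )], [P → . id A P], [P → id A . P] }  — shift
  I6: { [A → A , .] }  — reduce
  I7: { [P → id A P .] }  — reduce
  I8: { [A → , P . id] }  — shift
  I9: { [A → , P id .] }  — reduce
  I10: { [P → ) ) .] }  — reduce

Conflict in state I1:
  Shift-reduce conflict between [P → ) .] and [P → ) . )]
So the grammar is NOT LR(0).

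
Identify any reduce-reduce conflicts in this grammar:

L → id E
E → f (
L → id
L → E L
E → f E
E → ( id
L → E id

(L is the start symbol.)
Augment with L' → L and build the canonical LR(0) collection (I0 = CLOSURE({[L' → . L]}), then GOTO on every symbol after a dot until no new states appear). It has 12 states:
  I0: { [E → . ( id], [E → . f (], [E → . f E], [L → . E L], [L → . E id], [L → . id E], [L → . id], [L' → . L] }  — shift
  I1: { [E → ( . id] }  — shift
  I2: { [E → . ( id], [E → . f (], [E → . f E], [L → . E L], [L → . E id], [L → . id E], [L → . id], [L → E . L], [L → E . id] }  — shift
  I3: { [L' → L .] }  — accept
  I4: { [E → . ( id], [E → . f (], [E → . f E], [E → f . (], [E → f . E] }  — shift
  I5: { [E → . ( id], [E → . f (], [E → . f E], [L → id . E], [L → id .] }  — shift, reduce
  I6: { [L → id E .] }  — reduce
  I7: { [E → ( . id], [E → f ( .] }  — shift, reduce
  I8: { [E → f E .] }  — reduce
  I9: { [E → ( id .] }  — reduce
  I10: { [L → E L .] }  — reduce
  I11: { [E → . ( id], [E → . f (], [E → . f E], [L → E id .], [L → id . E], [L → id .] }  — shift, 2 reduces

I11 contains complete items [L → E id .], [L → id .] — reduce-reduce conflict.

Answer: Yes — I11: [L → E id .] vs [L → id .]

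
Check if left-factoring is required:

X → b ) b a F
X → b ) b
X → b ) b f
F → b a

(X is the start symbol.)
Yes, X has productions with common prefix 'b ) b'

Left-factoring is needed when two productions for the same non-terminal
share a common prefix on the right-hand side.

Productions for X:
  X → b ) b a F
  X → b ) b
  X → b ) b f

Found common prefix 'b ) b' in productions for X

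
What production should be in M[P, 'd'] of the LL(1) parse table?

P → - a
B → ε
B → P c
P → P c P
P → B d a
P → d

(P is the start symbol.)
P → P c P, P → B d a, P → d

To find M[P, 'd'], we find productions for P where 'd' is in the predict set (PREDICT(N → α) = (FIRST(α) \ {ε}) ∪ (FOLLOW(N) if α ⇒* ε)).

Relevant sets:
  FIRST(P) = { '-', 'd' }
  FIRST(B) = { '-', 'd', ε }

P → - a: PREDICT = { '-' }
P → P c P: PREDICT = { '-', 'd' }
  'd' is in predict set, so this production goes in M[P, 'd']
P → B d a: PREDICT = { '-', 'd' }
  'd' is in predict set, so this production goes in M[P, 'd']
P → d: PREDICT = { 'd' }
  'd' is in predict set, so this production goes in M[P, 'd']

M[P, 'd'] = P → P c P, P → B d a, P → d  (a multiply-defined cell — the grammar is not LL(1))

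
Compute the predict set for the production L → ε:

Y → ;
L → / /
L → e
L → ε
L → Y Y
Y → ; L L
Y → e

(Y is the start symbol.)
{ $, '/', ';', 'e' }

PREDICT(L → ε) = (FIRST(RHS) \ {ε}) ∪ (FOLLOW(L) if ε ∈ FIRST(RHS), i.e. RHS ⇒* ε)
The right-hand side is ε (FIRST(ε) = { ε }), so the predict set is FOLLOW(L) = { $, '/', ';', 'e' }
PREDICT(L → ε) = { $, '/', ';', 'e' }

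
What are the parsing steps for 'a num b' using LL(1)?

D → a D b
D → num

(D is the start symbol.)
Stack is shown with the top on the left.

Stack    Input      Action
--------------------------
D $      a num b $  output D → a D b
a D b $  a num b $  match 'a'
D b $    num b $    output D → num
num b $  num b $    match 'num'
b $      b $        match 'b'
$        $          accept

The string is accepted.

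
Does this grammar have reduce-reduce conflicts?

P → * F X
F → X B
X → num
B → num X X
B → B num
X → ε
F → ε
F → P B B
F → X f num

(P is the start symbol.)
A reduce-reduce conflict occurs when an LR(0) state has two complete items [A → α .] and [B → β .] — both call for a reduction, and with no lookahead the parser cannot choose between them.

Augment with P' → P and build the canonical LR(0) collection (I0 = CLOSURE({[P' → . P]}), then GOTO on every symbol after a dot until no new states appear). It has 18 states:
  I0: { [P → . * F X], [P' → . P] }  — shift
  I1: { [F → . P B B], [F → . X B], [F → . X f num], [F → .], [P → * . F X], [P → . * F X], [X → . num], [X → .] }  — shift, 2 reduces
  I2: { [P' → P .] }  — accept
  I3: { [P → * F . X], [X → . num], [X → .] }  — shift, reduce
  I4: { [B → . B num], [B → . num X X], [F → P . B B] }  — shift
  I5: { [B → . B num], [B → . num X X], [F → X . B], [F → X . f num] }  — shift
  I6: { [X → num .] }  — reduce
  I7: { [B → B . num], [F → X B .] }  — shift, reduce
  I8: { [F → X f . num] }  — shift
  I9: { [B → num . X X], [X → . num], [X → .] }  — shift, reduce
  I10: { [B → num X . X], [X → . num], [X → .] }  — shift, reduce
  I11: { [B → num X X .] }  — reduce
  I12: { [F → X f num .] }  — reduce
  I13: { [B → B num .] }  — reduce
  I14: { [B → . B num], [B → . num X X], [B → B . num], [F → P B . B] }  — shift
  I15: { [B → B . num], [F → P B B .] }  — shift, reduce
  I16: { [B → B num .], [B → num . X X], [X → . num], [X → .] }  — shift, 2 reduces
  I17: { [P → * F X .] }  — reduce

I1 contains complete items [F → .], [X → .] — reduce-reduce conflict.
I16 contains complete items [B → B num .], [X → .] — reduce-reduce conflict.

Answer: Yes — I1: [F → .] vs [X → .]; I16: [B → B num .] vs [X → .]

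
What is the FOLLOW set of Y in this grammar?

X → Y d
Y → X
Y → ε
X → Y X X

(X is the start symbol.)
In X → Y d: Y is followed by d, add FIRST(d) \ {ε} = { 'd' }
In X → Y X X: Y is followed by X X, add FIRST(X X) \ {ε} = { 'd' }

Taking the union: FOLLOW(Y) = { 'd' }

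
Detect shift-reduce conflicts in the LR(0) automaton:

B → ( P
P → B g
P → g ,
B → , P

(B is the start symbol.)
Augment with B' → B and build the canonical LR(0) collection (I0 = CLOSURE({[B' → . B]}), then GOTO on every symbol after a dot until no new states appear). It has 10 states:
  I0: { [B → . ( P], [B → . , P], [B' → . B] }  — shift
  I1: { [B → ( . P], [B → . ( P], [B → . , P], [P → . B g], [P → . g ,] }  — shift
  I2: { [B → , . P], [B → . ( P], [B → . , P], [P → . B g], [P → . g ,] }  — shift
  I3: { [B' → B .] }  — accept
  I4: { [P → B . g] }  — shift
  I5: { [B → , P .] }  — reduce
  I6: { [P → g . ,] }  — shift
  I7: { [P → g , .] }  — reduce
  I8: { [P → B g .] }  — reduce
  I9: { [B → ( P .] }  — reduce

No state contains both a complete item and a shift item.

Answer: No shift-reduce conflicts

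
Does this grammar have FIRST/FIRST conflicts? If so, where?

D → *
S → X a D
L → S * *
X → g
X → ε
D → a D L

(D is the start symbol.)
No FIRST/FIRST conflicts.

A FIRST/FIRST conflict occurs when two productions N → α and N → β for the same non-terminal have FIRST(α) ∩ FIRST(β) ≠ ∅ (with ε ∈ FIRST of a nullable right-hand side, so two nullable alternatives also conflict).

Productions for D:
  D → *: FIRST = { '*' }
  D → a D L: FIRST = { 'a' }
Productions for X:
  X → g: FIRST = { 'g' }
  X → ε: FIRST = { ε }
S, L have only one production, so no FIRST/FIRST conflict is possible there.

All alternatives of each non-terminal have pairwise disjoint FIRST sets.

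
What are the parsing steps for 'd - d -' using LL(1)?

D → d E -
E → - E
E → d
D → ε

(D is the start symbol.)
LL(1) parsing maintains a stack (initially the start symbol over $) and the input. At each step: if the stack top is a terminal, match it against the current input token; if it is a non-terminal N, replace it with the RHS of M[N, lookahead] (the unique production whose predict set contains the lookahead).

Stack is shown with the top on the left.

Stack    Input      Action
--------------------------
D $      d - d - $  output D → d E -
d E - $  d - d - $  match 'd'
E - $    - d - $    output E → - E
- E - $  - d - $    match '-'
E - $    d - $      output E → d
d - $    d - $      match 'd'
- $      - $        match '-'
$        $          accept

The string is accepted.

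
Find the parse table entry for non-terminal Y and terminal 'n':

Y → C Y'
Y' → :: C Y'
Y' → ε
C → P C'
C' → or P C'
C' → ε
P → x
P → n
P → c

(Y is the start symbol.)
To find M[Y, 'n'], we find productions for Y where 'n' is in the predict set (PREDICT(N → α) = (FIRST(α) \ {ε}) ∪ (FOLLOW(N) if α ⇒* ε)).

Relevant sets:
  FIRST(C) = { 'c', 'n', 'x' }

Y → C Y': PREDICT = { 'c', 'n', 'x' }
  'n' is in predict set, so this production goes in M[Y, 'n']

M[Y, 'n'] = Y → C Y'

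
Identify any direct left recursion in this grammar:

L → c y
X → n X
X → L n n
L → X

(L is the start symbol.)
Direct left recursion occurs when N → N α for some non-terminal N (the right-hand side begins with the left-hand side itself).

L → c y: starts with c
X → n X: starts with n
X → L n n: starts with L
L → X: starts with X

No direct left recursion found.

Answer: No direct left recursion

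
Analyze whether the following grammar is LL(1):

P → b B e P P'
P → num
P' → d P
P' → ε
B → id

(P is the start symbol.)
Relevant sets:
  FOLLOW(P') = { $, 'd' }

For P:
  PREDICT(P → b B e P P') = { 'b' }
  PREDICT(P → num) = { 'num' }
For P':
  PREDICT(P' → d P) = { 'd' }
  PREDICT(P' → ε) = { $, 'd' }
B has a single production, so nothing to check there.

Conflict found: Predict set conflict for P': { 'd' }
The grammar is NOT LL(1).

Answer: No. Predict set conflict for P': { 'd' }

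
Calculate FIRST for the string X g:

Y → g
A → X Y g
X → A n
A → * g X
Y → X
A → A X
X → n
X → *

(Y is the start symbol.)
FIRST sets of the non-terminals involved (from the grammar, by fixed-point iteration):
  FIRST(X) = { '*', 'n' }

To compute FIRST(X g), process the symbols left to right:
Symbol X is a non-terminal. Add FIRST(X) \ {ε} = { '*', 'n' }
X is not nullable (ε ∉ FIRST(X)), so stop here.
FIRST(X g) = { '*', 'n' }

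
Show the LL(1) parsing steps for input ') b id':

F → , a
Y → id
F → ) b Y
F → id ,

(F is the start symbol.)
LL(1) parsing maintains a stack (initially the start symbol over $) and the input. At each step: if the stack top is a terminal, match it against the current input token; if it is a non-terminal N, replace it with the RHS of M[N, lookahead] (the unique production whose predict set contains the lookahead).

Stack is shown with the top on the left.

Stack    Input     Action
-------------------------
F $      ) b id $  output F → ) b Y
) b Y $  ) b id $  match ')'
b Y $    b id $    match 'b'
Y $      id $      output Y → id
id $     id $      match 'id'
$        $         accept

The string is accepted.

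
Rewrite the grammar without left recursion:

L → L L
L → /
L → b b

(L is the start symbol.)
L is directly left-recursive. The standard transformation for
  A → A α₁ | ... | A α_m | β₁ | ... | β_n
is
  A  → β₁ A' | ... | β_n A'
  A' → α₁ A' | ... | α_m A' | ε

L → / becomes L → / L'
L → b b becomes L → b b L'
L → L L becomes L' → L L'
Add L' → ε

Resulting grammar:
L → / L'
L → b b L'
L' → L L'
L' → ε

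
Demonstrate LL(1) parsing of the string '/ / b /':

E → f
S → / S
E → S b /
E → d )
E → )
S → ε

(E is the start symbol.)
LL(1) parsing maintains a stack (initially the start symbol over $) and the input. At each step: if the stack top is a terminal, match it against the current input token; if it is a non-terminal N, replace it with the RHS of M[N, lookahead] (the unique production whose predict set contains the lookahead).

Stack is shown with the top on the left.

Stack      Input      Action
----------------------------
E $        / / b / $  output E → S b /
S b / $    / / b / $  output S → / S
/ S b / $  / / b / $  match '/'
S b / $    / b / $    output S → / S
/ S b / $  / b / $    match '/'
S b / $    b / $      output S → ε
b / $      b / $      match 'b'
/ $        / $        match '/'
$          $          accept

The string is accepted.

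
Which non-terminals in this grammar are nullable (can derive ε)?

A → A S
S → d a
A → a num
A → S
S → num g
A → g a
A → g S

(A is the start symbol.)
None

There are no ε-productions, so no non-terminal can derive ε.
No non-terminals are nullable.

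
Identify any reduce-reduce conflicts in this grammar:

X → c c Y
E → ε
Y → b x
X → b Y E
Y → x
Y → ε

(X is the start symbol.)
No reduce-reduce conflicts

A reduce-reduce conflict occurs when an LR(0) state has two complete items [A → α .] and [B → β .] — both call for a reduction, and with no lookahead the parser cannot choose between them.

Augment with X' → X and build the canonical LR(0) collection (I0 = CLOSURE({[X' → . X]}), then GOTO on every symbol after a dot until no new states appear). It has 11 states:
  I0: { [X → . b Y E], [X → . c c Y], [X' → . X] }  — shift
  I1: { [X' → X .] }  — accept
  I2: { [X → b . Y E], [Y → . b x], [Y → . x], [Y → .] }  — shift, reduce
  I3: { [X → c . c Y] }  — shift
  I4: { [X → c c . Y], [Y → . b x], [Y → . x], [Y → .] }  — shift, reduce
  I5: { [X → c c Y .] }  — reduce
  I6: { [Y → b . x] }  — shift
  I7: { [Y → x .] }  — reduce
  I8: { [Y → b x .] }  — reduce
  I9: { [E → .], [X → b Y . E] }  — reduce
  I10: { [X → b Y E .] }  — reduce

No state contains more than one complete item.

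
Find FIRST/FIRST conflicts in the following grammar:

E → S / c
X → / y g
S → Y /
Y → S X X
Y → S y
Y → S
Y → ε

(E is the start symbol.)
Yes. Y → S X X / Y → S y on { '/' }; Y → S X X / Y → S on { '/' }; Y → S y / Y → S on { '/' }

A FIRST/FIRST conflict occurs when two productions N → α and N → β for the same non-terminal have FIRST(α) ∩ FIRST(β) ≠ ∅ (with ε ∈ FIRST of a nullable right-hand side, so two nullable alternatives also conflict).

FIRST sets of the non-terminals at (or reachable through a nullable prefix from) the front of some alternative:
  FIRST(S) = { '/' }

Productions for Y:
  Y → S X X: FIRST = { '/' }
  Y → S y: FIRST = { '/' }
  Y → S: FIRST = { '/' }
  Y → ε: FIRST = { ε }
E, X, S have only one production, so no FIRST/FIRST conflict is possible there.

Conflict for Y: Y → S X X and Y → S y
  Overlap: { '/' }
Conflict for Y: Y → S X X and Y → S
  Overlap: { '/' }
Conflict for Y: Y → S y and Y → S
  Overlap: { '/' }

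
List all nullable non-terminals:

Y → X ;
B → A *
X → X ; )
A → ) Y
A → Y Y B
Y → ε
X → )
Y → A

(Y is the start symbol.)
{ 'Y' }

A non-terminal is nullable if it can derive ε (the empty string): either it has an ε-production, or it has a production whose right-hand side consists entirely of nullable non-terminals.

ε-productions: Y → ε
So Y is immediately nullable.
No further non-terminal can be added: every production for the remaining non-terminals contains a terminal or a non-nullable non-terminal.
Nullable = { 'Y' }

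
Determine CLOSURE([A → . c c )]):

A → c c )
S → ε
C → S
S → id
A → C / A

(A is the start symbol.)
Start with: [A → . c c )]
The dot precedes the terminal c, so nothing is added.

CLOSURE = { [A → . c c )] }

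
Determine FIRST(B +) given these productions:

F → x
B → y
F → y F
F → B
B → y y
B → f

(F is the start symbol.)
FIRST sets of the non-terminals involved (from the grammar, by fixed-point iteration):
  FIRST(B) = { 'f', 'y' }

To compute FIRST(B +), process the symbols left to right:
Symbol B is a non-terminal. Add FIRST(B) \ {ε} = { 'f', 'y' }
B is not nullable (ε ∉ FIRST(B)), so stop here.
FIRST(B +) = { 'f', 'y' }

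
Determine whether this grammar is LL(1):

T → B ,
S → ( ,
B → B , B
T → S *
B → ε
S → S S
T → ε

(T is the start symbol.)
No. Predict set conflict for S: { '(' }

A grammar is LL(1) if for each non-terminal N with multiple productions, the predict sets of those productions are pairwise disjoint, where PREDICT(N → α) = (FIRST(α) \ {ε}) ∪ (FOLLOW(N) if α ⇒* ε).

Relevant sets:
  FIRST(B) = { ',', ε }
  FIRST(S) = { '(' }
  FOLLOW(T) = { $ }
  FOLLOW(B) = { ',' }

For T:
  PREDICT(T → B ',') = { ',' }
  PREDICT(T → S '*') = { '(' }
  PREDICT(T → ε) = { $ }
For S:
  PREDICT(S → '(' ',') = { '(' }
  PREDICT(S → S S) = { '(' }
For B:
  PREDICT(B → B ',' B) = { ',' }
  PREDICT(B → ε) = { ',' }

Conflict found: Predict set conflict for S: { '(' }
The grammar is NOT LL(1).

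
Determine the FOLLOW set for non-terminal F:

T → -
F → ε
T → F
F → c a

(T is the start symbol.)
{ $ }

To compute FOLLOW(F), find every occurrence of F on a right-hand side N → α F β: add FIRST(β) \ {ε}, and if β is empty or nullable also add FOLLOW(N). Iterate to a fixed point.

In T → F: F is at the end, add FOLLOW(T)

The FOLLOW sets referred to above (computed the same way, to a fixed point):
  FOLLOW(T) = { $ }

Taking the union: FOLLOW(F) = { $ }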